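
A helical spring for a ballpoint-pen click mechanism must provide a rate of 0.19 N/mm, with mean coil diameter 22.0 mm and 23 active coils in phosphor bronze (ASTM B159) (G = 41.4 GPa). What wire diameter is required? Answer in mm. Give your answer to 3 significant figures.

d = (8D³N_a·k / G)^(1/4) = (8·22.0³·23·0.19 / (41.4×10³))^0.25
  = (8.9916)^0.25 = 1.7316 mm

1.73 mm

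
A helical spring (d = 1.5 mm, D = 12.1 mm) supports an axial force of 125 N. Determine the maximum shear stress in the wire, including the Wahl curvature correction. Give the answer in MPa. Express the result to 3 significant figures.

1350 MPa

Spring index C = D/d = 12.1/1.5 = 8.0667
K_W = (4C−1)/(4C−4) + 0.615/C = 31.267/28.267 + 0.0762 = 1.1824
τ₀ = 8FD/(πd³) = 8·125·12.1/(π·1.5³) = 12100/10.603 = 1141.2 MPa
τ_max = K·τ₀ = 1.1824 × 1141.2 = 1349.3 MPa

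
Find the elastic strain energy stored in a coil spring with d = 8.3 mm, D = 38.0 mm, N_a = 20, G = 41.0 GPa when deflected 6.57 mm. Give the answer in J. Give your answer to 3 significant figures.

0.478 J

k = Gd⁴/(8D³N_a) = (41.0×10³)(8.3⁴)/(8·38.0³·20) = 22.163 N/mm
U = ½kδ² = 0.5 × 22.163 × 6.57² = 478.33 N·mm = 0.47833 J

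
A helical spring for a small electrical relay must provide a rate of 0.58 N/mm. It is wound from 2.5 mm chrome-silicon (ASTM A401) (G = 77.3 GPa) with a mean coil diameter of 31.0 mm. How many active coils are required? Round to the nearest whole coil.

N_a = Gd⁴/(8D³k) = (77.3×10³ × 2.5⁴)/(8 × 31.0³ × 0.58)
    = 3.01953e+06 / 138230 = 21.84 → 22 coils

22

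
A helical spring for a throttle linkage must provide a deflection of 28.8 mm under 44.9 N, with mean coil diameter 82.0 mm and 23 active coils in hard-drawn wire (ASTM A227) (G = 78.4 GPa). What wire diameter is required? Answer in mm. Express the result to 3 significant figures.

Required rate k = F/δ = 44.9/28.8 = 1.559 N/mm
d = (8D³N_a·k / G)^(1/4) = (8·82.0³·23·1.559 / (78.4×10³))^0.25
  = (2017.4)^0.25 = 6.7019 mm

6.70 mm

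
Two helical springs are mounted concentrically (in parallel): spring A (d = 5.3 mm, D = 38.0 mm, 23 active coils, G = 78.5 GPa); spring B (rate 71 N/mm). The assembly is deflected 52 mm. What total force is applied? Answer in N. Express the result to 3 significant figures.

4010 N

k_A = Gd⁴/(8D³N_a) = (78.5×10³)(5.3⁴)/(8·38.0³·23) = 6.1349 N/mm
Parallel: k_eq = 6.1349 + 71 = 77.135 N/mm
F = k_eq·δ = 77.135·52 = 4011 N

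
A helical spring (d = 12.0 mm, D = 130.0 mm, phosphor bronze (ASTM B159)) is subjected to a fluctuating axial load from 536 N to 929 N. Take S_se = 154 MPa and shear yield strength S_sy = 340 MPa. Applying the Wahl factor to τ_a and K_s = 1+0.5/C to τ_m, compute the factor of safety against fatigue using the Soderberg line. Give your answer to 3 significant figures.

1.41

C = D/d = 130.0/12.0 = 10.8333; K_W = (4C−1)/(4C−4)+0.615/C = 1.1330; K_s = 1+0.5/C = 1.0462
F_a = (F_max−F_min)/2 = 196.5 N; F_m = (F_max+F_min)/2 = 732.5 N
τ_a = K_W·8F_aD/(πd³) = 1.1330 × 37.645 = 42.653 MPa
τ_m = K_s·8F_mD/(πd³) = 1.0462 × 140.33 = 146.81 MPa
Soderberg: 1/n_f = τ_a/S_se + τ_m/S_sy = 42.653/154 + 146.81/340 = 0.27697 + 0.43178 = 0.70875
n_f = 1/0.70875 = 1.411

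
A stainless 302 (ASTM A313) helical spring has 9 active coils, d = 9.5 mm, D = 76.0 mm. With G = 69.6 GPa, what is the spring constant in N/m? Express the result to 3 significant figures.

k = Gd⁴/(8D³N_a) = (69.6×10³ × 9.5⁴) / (8 × 76.0³ × 9)
  = 5.66896e+08 / 3.16063e+07 = 17.936 N/mm = 17936 N/m

17900 N/m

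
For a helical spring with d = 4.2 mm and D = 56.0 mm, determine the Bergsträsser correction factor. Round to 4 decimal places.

C = D/d = 56.0/4.2 = 13.3333
K_B = (4C+2)/(4C−3) = 55.333/50.333 = 1.0993

1.0993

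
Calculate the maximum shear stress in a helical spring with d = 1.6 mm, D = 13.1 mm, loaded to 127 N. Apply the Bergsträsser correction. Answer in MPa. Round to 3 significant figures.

1210 MPa

Spring index C = D/d = 13.1/1.6 = 8.1875
K_B = (4C+2)/(4C−3) = 34.750/29.750 = 1.1681
τ₀ = 8FD/(πd³) = 8·127·13.1/(π·1.6³) = 13309.6/12.868 = 1034.3 MPa
τ_max = K·τ₀ = 1.1681 × 1034.3 = 1208.2 MPa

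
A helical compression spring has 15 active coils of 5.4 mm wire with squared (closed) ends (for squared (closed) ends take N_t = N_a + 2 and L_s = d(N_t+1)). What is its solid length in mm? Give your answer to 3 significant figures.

97.2 mm

squared (closed) ends: N_t = N_a + 2 = 15 + 2 = 17
L_s = d·(N_t+1) = 5.4 × 18 = 97.2 mm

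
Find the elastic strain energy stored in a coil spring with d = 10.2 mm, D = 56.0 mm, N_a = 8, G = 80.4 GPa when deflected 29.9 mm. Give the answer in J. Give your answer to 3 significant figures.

34.6 J

k = Gd⁴/(8D³N_a) = (80.4×10³)(10.2⁴)/(8·56.0³·8) = 77.431 N/mm
U = ½kδ² = 0.5 × 77.431 × 29.9² = 34612 N·mm = 34.612 J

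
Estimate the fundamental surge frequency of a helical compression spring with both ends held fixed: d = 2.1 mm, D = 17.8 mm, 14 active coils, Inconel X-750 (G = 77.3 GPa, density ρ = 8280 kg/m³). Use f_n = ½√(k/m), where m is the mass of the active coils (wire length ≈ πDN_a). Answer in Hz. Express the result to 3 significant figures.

k = Gd⁴/(8D³N_a) = (77.3×10³)(2.1⁴)/(8·17.8³·14) = 2.38 N/mm = 2380 N/m
Wire length L = πDN_a = π·17.8·14 = 782.88 mm
m = ρ·(πd²/4)·L = 8280 × 3.4636×10⁻⁶ m² × 0.78288 m = 0.022452 kg
f_n = ½√(k/m) = 0.5·√(2380/0.022452) = 0.5·√(1.06e+05) = 162.79 Hz

163 Hz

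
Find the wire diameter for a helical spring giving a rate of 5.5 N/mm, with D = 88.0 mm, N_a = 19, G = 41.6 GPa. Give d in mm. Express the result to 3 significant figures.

d = (8D³N_a·k / G)^(1/4) = (8·88.0³·19·5.5 / (41.6×10³))^0.25
  = (13695)^0.25 = 10.8178 mm

10.8 mm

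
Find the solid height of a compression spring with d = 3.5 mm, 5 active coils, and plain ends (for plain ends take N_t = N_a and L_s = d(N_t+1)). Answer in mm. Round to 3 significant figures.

plain ends: N_t = N_a = 5
L_s = d·(N_t+1) = 3.5 × 6 = 21 mm

21.0 mm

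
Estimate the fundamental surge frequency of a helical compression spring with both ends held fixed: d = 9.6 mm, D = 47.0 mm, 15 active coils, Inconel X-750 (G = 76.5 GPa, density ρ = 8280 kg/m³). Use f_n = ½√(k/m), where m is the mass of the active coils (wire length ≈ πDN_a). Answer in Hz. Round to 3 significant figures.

k = Gd⁴/(8D³N_a) = (76.5×10³)(9.6⁴)/(8·47.0³·15) = 52.152 N/mm = 52152 N/m
Wire length L = πDN_a = π·47.0·15 = 2214.8 mm
m = ρ·(πd²/4)·L = 8280 × 72.382×10⁻⁶ m² × 2.2148 m = 1.3274 kg
f_n = ½√(k/m) = 0.5·√(52152/1.3274) = 0.5·√(39289) = 99.107 Hz

99.1 Hz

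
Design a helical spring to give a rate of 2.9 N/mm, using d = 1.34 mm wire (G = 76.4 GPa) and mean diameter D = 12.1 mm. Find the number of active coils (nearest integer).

N_a = Gd⁴/(8D³k) = (76.4×10³ × 1.34⁴)/(8 × 12.1³ × 2.9)
    = 246327 / 41100.2 = 5.993 → 6 coils

6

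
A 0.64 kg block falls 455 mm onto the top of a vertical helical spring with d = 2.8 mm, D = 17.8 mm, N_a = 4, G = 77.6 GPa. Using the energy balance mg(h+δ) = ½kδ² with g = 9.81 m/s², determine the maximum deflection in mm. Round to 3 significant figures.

k = Gd⁴/(8D³N_a) = (77.6×10³)(2.8⁴)/(8·17.8³·4) = 26.429 N/mm
W = mg = 0.64 × 9.81 = 6.2784 N
½kδ² − Wδ − Wh = 0 → δ = (W + √(W² + 2kWh))/k
δ = (6.2784 + √(39.418 + 150999))/26.429 = (6.2784 + 388.64)/26.429 = 14.942 mm

14.9 mm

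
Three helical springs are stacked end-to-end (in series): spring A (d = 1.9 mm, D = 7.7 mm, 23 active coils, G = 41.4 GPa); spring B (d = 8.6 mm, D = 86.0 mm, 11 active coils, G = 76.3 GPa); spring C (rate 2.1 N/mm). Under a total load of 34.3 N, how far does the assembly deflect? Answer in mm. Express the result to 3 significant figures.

26.3 mm

k_A = Gd⁴/(8D³N_a) = (41.4×10³)(1.9⁴)/(8·7.7³·23) = 6.4228 N/mm
k_B = Gd⁴/(8D³N_a) = (76.3×10³)(8.6⁴)/(8·86.0³·11) = 7.4566 N/mm
Series: 1/k_eq = 1/6.4228 + 1/7.4566 + 1/2.1 = 0.766; k_eq = 1.3055 N/mm
δ = F/k_eq = 34.3/1.3055 = 26.274 mm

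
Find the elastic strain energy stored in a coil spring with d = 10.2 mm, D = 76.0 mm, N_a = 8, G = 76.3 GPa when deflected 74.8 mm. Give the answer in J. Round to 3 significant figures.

k = Gd⁴/(8D³N_a) = (76.3×10³)(10.2⁴)/(8·76.0³·8) = 29.397 N/mm
U = ½kδ² = 0.5 × 29.397 × 74.8² = 82239 N·mm = 82.239 J

82.2 J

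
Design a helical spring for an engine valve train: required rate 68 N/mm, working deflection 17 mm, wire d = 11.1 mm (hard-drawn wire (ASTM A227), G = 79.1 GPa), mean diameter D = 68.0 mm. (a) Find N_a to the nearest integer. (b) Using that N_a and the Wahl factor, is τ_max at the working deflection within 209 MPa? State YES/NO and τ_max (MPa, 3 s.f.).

N_a = Gd⁴/(8D³k) = (79.1×10³)(11.1⁴)/(8·68.0³·68) = 7.02 → N_a = 7
Actual rate k = Gd⁴/(8D³·7) = 68.195 N/mm
Working load F = kδ = 68.195·17 = 1159.3 N
C = 68.0/11.1 = 6.1261; K_W = (4C−1)/(4C−4)+0.615/C = 1.2467
τ_max = K_W·8FD/(πd³) = 1.2467·146.79 = 183 MPa
τ_max ≤ 209 MPa → acceptable

(a) 7 coils; (b) YES, τ_max = 183 MPa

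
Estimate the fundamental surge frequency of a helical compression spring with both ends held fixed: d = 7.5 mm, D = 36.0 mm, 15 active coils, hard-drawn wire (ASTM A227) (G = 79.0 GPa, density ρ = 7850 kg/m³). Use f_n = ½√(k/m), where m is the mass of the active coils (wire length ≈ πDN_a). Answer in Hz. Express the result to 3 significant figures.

k = Gd⁴/(8D³N_a) = (79.0×10³)(7.5⁴)/(8·36.0³·15) = 44.646 N/mm = 44646 N/m
Wire length L = πDN_a = π·36.0·15 = 1696.5 mm
m = ρ·(πd²/4)·L = 7850 × 44.179×10⁻⁶ m² × 1.6965 m = 0.58834 kg
f_n = ½√(k/m) = 0.5·√(44646/0.58834) = 0.5·√(75885) = 137.74 Hz

138 Hz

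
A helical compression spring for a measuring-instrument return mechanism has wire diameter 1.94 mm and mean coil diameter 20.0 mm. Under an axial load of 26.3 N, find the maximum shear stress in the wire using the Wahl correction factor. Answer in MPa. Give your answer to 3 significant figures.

209 MPa

Spring index C = D/d = 20.0/1.94 = 10.3093
K_W = (4C−1)/(4C−4) + 0.615/C = 40.237/37.237 + 0.0597 = 1.1402
τ₀ = 8FD/(πd³) = 8·26.3·20.0/(π·1.94³) = 4208/22.938 = 183.45 MPa
τ_max = K·τ₀ = 1.1402 × 183.45 = 209.17 MPa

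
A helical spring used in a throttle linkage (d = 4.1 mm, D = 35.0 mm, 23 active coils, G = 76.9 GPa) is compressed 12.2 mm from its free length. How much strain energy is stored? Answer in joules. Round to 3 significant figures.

0.205 J

k = Gd⁴/(8D³N_a) = (76.9×10³)(4.1⁴)/(8·35.0³·23) = 2.7545 N/mm
U = ½kδ² = 0.5 × 2.7545 × 12.2² = 204.99 N·mm = 0.20499 J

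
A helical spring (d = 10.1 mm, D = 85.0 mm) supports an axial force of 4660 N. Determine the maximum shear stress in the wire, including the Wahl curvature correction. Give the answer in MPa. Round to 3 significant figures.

1150 MPa

Spring index C = D/d = 85.0/10.1 = 8.4158
K_W = (4C−1)/(4C−4) + 0.615/C = 32.663/29.663 + 0.0731 = 1.1742
τ₀ = 8FD/(πd³) = 8·4660·85.0/(π·10.1³) = 3.1688e+06/3236.8 = 979 MPa
τ_max = K·τ₀ = 1.1742 × 979 = 1149.5 MPa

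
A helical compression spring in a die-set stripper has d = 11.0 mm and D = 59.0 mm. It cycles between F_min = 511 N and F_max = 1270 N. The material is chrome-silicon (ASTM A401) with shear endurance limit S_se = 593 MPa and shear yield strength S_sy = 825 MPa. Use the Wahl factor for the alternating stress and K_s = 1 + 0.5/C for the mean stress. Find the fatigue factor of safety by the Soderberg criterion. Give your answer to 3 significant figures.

C = D/d = 59.0/11.0 = 5.3636; K_W = (4C−1)/(4C−4)+0.615/C = 1.2865; K_s = 1+0.5/C = 1.0932
F_a = (F_max−F_min)/2 = 379.5 N; F_m = (F_max+F_min)/2 = 890.5 N
τ_a = K_W·8F_aD/(πd³) = 1.2865 × 42.838 = 55.112 MPa
τ_m = K_s·8F_mD/(πd³) = 1.0932 × 100.52 = 109.89 MPa
Soderberg: 1/n_f = τ_a/S_se + τ_m/S_sy = 55.112/593 + 109.89/825 = 0.09294 + 0.13320 = 0.22614
n_f = 1/0.22614 = 4.422

4.42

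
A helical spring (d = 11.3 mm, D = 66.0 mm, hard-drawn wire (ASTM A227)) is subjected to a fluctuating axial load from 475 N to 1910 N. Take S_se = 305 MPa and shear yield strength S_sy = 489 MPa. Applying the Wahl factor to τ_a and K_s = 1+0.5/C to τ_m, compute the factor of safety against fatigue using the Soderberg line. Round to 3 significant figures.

1.53

C = D/d = 66.0/11.3 = 5.8407; K_W = (4C−1)/(4C−4)+0.615/C = 1.2602; K_s = 1+0.5/C = 1.0856
F_a = (F_max−F_min)/2 = 717.5 N; F_m = (F_max+F_min)/2 = 1192.5 N
τ_a = K_W·8F_aD/(πd³) = 1.2602 × 83.574 = 105.32 MPa
τ_m = K_s·8F_mD/(πd³) = 1.0856 × 138.9 = 150.79 MPa
Soderberg: 1/n_f = τ_a/S_se + τ_m/S_sy = 105.32/305 + 150.79/489 = 0.34532 + 0.30837 = 0.65369
n_f = 1/0.65369 = 1.53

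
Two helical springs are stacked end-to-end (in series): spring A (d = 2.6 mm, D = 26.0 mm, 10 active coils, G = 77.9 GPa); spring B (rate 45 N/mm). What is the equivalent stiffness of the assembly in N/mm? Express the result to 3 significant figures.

k_A = Gd⁴/(8D³N_a) = (77.9×10³)(2.6⁴)/(8·26.0³·10) = 2.5318 N/mm
Series: 1/k_eq = 1/2.5318 + 1/45 = 0.41721; k_eq = 2.3969 N/mm

2.40 N/mm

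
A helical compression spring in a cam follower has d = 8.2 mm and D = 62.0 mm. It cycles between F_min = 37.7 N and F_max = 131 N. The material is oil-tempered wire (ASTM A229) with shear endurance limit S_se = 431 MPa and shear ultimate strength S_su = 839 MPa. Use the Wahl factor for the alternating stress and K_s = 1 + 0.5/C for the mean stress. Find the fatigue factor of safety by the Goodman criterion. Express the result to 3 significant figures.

14.8

C = D/d = 62.0/8.2 = 7.5610; K_W = (4C−1)/(4C−4)+0.615/C = 1.1957; K_s = 1+0.5/C = 1.0661
F_a = (F_max−F_min)/2 = 46.65 N; F_m = (F_max+F_min)/2 = 84.35 N
τ_a = K_W·8F_aD/(πd³) = 1.1957 × 13.358 = 15.972 MPa
τ_m = K_s·8F_mD/(πd³) = 1.0661 × 24.153 = 25.75 MPa
Goodman: 1/n_f = τ_a/S_se + τ_m/S_su = 15.972/431 + 25.75/839 = 0.03706 + 0.03069 = 0.067749
n_f = 1/0.067749 = 14.76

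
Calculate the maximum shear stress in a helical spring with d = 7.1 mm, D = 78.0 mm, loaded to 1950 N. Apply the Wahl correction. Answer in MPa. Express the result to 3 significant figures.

1220 MPa

Spring index C = D/d = 78.0/7.1 = 10.9859
K_W = (4C−1)/(4C−4) + 0.615/C = 42.944/39.944 + 0.0560 = 1.1311
τ₀ = 8FD/(πd³) = 8·1950·78.0/(π·7.1³) = 1.2168e+06/1124.4 = 1082.2 MPa
τ_max = K·τ₀ = 1.1311 × 1082.2 = 1224 MPa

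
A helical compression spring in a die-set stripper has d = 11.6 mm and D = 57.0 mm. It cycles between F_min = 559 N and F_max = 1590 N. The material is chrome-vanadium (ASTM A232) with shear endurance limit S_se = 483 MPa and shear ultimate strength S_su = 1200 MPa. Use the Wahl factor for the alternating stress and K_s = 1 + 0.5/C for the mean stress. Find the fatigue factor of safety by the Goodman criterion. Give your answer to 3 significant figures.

4.50

C = D/d = 57.0/11.6 = 4.9138; K_W = (4C−1)/(4C−4)+0.615/C = 1.3168; K_s = 1+0.5/C = 1.1018
F_a = (F_max−F_min)/2 = 515.5 N; F_m = (F_max+F_min)/2 = 1074.5 N
τ_a = K_W·8F_aD/(πd³) = 1.3168 × 47.937 = 63.123 MPa
τ_m = K_s·8F_mD/(πd³) = 1.1018 × 99.919 = 110.09 MPa
Goodman: 1/n_f = τ_a/S_se + τ_m/S_su = 63.123/483 + 110.09/1200 = 0.13069 + 0.09174 = 0.22243
n_f = 1/0.22243 = 4.496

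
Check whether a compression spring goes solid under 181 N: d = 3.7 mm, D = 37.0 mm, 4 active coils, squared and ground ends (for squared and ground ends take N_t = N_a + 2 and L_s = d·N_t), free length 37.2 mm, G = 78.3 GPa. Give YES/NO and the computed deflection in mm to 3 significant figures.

k = Gd⁴/(8D³N_a) = (78.3×10³)(3.7⁴)/(8·37.0³·4) = 9.0534 N/mm
N_t = 6; L_s = 3.7·6 = 22.2 mm; δ_solid = L₀ − L_s = 37.2 − 22.2 = 15 mm
δ = F/k = 181/9.0534 = 19.992 mm
δ ≥ δ_solid → spring goes solid

YES, δ = 20.0 mm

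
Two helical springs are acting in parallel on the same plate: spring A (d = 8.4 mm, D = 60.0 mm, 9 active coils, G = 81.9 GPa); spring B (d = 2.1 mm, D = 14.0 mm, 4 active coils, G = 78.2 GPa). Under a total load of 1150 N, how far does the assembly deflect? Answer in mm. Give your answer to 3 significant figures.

k_A = Gd⁴/(8D³N_a) = (81.9×10³)(8.4⁴)/(8·60.0³·9) = 26.219 N/mm
k_B = Gd⁴/(8D³N_a) = (78.2×10³)(2.1⁴)/(8·14.0³·4) = 17.32 N/mm
Parallel: k_eq = 26.219 + 17.32 = 43.539 N/mm
δ = F/k_eq = 1150/43.539 = 26.413 mm

26.4 mm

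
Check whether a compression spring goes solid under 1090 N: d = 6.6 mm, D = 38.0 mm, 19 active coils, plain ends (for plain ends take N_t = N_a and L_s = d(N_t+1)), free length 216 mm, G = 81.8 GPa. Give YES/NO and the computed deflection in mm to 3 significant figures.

k = Gd⁴/(8D³N_a) = (81.8×10³)(6.6⁴)/(8·38.0³·19) = 18.609 N/mm
N_t = 19; L_s = 6.6·20 = 132 mm; δ_solid = L₀ − L_s = 216 − 132 = 84 mm
δ = F/k = 1090/18.609 = 58.572 mm
δ < δ_solid → spring does not go solid

NO, δ = 58.6 mm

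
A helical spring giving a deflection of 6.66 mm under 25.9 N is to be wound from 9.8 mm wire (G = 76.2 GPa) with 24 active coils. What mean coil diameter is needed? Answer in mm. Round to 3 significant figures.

Required rate k = F/δ = 25.9/6.66 = 3.8889 N/mm
D = (Gd⁴/(8N_a·k))^(1/3) = (76.2×10³·9.8⁴/(8·24·3.8889))^(1/3)
  = (941310)^(1/3) = 98.0041 mm

98.0 mm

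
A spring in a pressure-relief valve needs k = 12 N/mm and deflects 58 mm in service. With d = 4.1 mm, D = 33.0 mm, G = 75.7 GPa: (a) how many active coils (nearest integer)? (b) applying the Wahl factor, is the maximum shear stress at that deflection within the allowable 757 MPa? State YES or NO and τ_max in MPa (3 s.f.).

N_a = Gd⁴/(8D³k) = (75.7×10³)(4.1⁴)/(8·33.0³·12) = 6.2 → N_a = 6
Actual rate k = Gd⁴/(8D³·6) = 12.401 N/mm
Working load F = kδ = 12.401·58 = 719.24 N
C = 33.0/4.1 = 8.0488; K_W = (4C−1)/(4C−4)+0.615/C = 1.1828
τ_max = K_W·8FD/(πd³) = 1.1828·876.96 = 1037.3 MPa
τ_max > 757 MPa → exceeds allowable

(a) 6 coils; (b) NO, τ_max = 1040 MPa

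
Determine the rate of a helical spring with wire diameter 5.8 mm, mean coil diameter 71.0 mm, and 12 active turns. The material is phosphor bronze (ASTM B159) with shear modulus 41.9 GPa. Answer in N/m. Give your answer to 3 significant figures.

1380 N/m

k = Gd⁴/(8D³N_a) = (41.9×10³ × 5.8⁴) / (8 × 71.0³ × 12)
  = 4.74161e+07 / 3.43595e+07 = 1.38 N/mm = 1380 N/m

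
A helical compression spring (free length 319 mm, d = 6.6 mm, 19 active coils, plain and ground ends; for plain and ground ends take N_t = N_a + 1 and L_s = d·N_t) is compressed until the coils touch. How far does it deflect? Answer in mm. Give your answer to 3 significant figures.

187 mm

N_t = 20; L_s = 6.6·20 = 132 mm
δ_solid = L₀ − L_s = 319 − 132 = 187 mm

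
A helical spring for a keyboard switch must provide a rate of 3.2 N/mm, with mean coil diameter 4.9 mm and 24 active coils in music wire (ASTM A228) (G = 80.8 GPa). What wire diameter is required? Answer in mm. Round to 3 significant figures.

0.973 mm

d = (8D³N_a·k / G)^(1/4) = (8·4.9³·24·3.2 / (80.8×10³))^0.25
  = (0.8946)^0.25 = 0.9725 mm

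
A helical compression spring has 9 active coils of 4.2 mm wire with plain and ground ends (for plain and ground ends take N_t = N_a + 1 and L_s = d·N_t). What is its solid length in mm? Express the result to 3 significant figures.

plain and ground ends: N_t = N_a + 1 = 9 + 1 = 10
L_s = d·N_t = 4.2 × 10 = 42 mm

42.0 mm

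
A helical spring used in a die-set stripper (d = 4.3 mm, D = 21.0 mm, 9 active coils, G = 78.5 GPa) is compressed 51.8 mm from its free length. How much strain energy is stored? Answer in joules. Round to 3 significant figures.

54.0 J

k = Gd⁴/(8D³N_a) = (78.5×10³)(4.3⁴)/(8·21.0³·9) = 40.249 N/mm
U = ½kδ² = 0.5 × 40.249 × 51.8² = 53999 N·mm = 53.999 J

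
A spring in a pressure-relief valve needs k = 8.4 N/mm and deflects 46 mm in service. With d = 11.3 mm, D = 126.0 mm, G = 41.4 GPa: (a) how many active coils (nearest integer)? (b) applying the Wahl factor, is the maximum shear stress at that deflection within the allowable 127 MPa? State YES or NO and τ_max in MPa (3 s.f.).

N_a = Gd⁴/(8D³k) = (41.4×10³)(11.3⁴)/(8·126.0³·8.4) = 5.021 → N_a = 5
Actual rate k = Gd⁴/(8D³·5) = 8.4361 N/mm
Working load F = kδ = 8.4361·46 = 388.06 N
C = 126.0/11.3 = 11.1504; K_W = (4C−1)/(4C−4)+0.615/C = 1.1290
τ_max = K_W·8FD/(πd³) = 1.1290·86.293 = 97.429 MPa
τ_max ≤ 127 MPa → acceptable

(a) 5 coils; (b) YES, τ_max = 97.4 MPa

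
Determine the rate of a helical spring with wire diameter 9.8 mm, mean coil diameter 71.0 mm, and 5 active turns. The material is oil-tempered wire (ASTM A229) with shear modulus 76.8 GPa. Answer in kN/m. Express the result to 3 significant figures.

k = Gd⁴/(8D³N_a) = (76.8×10³ × 9.8⁴) / (8 × 71.0³ × 5)
  = 7.08379e+08 / 1.43164e+07 = 49.48 N/mm

49.5 kN/m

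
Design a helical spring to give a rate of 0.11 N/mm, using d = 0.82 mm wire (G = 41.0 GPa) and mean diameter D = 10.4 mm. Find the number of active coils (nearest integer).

N_a = Gd⁴/(8D³k) = (41.0×10³ × 0.82⁴)/(8 × 10.4³ × 0.11)
    = 18537 / 989.88 = 18.73 → 19 coils

19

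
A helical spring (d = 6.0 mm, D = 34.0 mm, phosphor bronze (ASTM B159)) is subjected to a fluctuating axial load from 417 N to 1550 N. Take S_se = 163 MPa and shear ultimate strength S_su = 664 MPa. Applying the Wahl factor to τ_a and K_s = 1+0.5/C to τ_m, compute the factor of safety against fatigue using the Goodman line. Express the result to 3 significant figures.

0.414

C = D/d = 34.0/6.0 = 5.6667; K_W = (4C−1)/(4C−4)+0.615/C = 1.2692; K_s = 1+0.5/C = 1.0882
F_a = (F_max−F_min)/2 = 566.5 N; F_m = (F_max+F_min)/2 = 983.5 N
τ_a = K_W·8F_aD/(πd³) = 1.2692 × 227.07 = 288.21 MPa
τ_m = K_s·8F_mD/(πd³) = 1.0882 × 394.22 = 429.01 MPa
Goodman: 1/n_f = τ_a/S_se + τ_m/S_su = 288.21/163 + 429.01/664 = 1.76816 + 0.64609 = 2.4143
n_f = 1/2.4143 = 0.4142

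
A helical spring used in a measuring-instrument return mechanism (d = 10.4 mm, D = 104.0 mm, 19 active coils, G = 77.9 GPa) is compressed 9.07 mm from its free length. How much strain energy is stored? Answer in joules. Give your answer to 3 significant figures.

k = Gd⁴/(8D³N_a) = (77.9×10³)(10.4⁴)/(8·104.0³·19) = 5.33 N/mm
U = ½kδ² = 0.5 × 5.33 × 9.07² = 219.24 N·mm = 0.21924 J

0.219 J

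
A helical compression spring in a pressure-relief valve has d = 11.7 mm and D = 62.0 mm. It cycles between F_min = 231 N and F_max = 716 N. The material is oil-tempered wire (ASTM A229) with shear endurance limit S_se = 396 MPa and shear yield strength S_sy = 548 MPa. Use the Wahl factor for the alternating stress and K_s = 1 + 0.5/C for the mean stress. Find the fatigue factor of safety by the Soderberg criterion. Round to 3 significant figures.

C = D/d = 62.0/11.7 = 5.2991; K_W = (4C−1)/(4C−4)+0.615/C = 1.2905; K_s = 1+0.5/C = 1.0944
F_a = (F_max−F_min)/2 = 242.5 N; F_m = (F_max+F_min)/2 = 473.5 N
τ_a = K_W·8F_aD/(πd³) = 1.2905 × 23.905 = 30.849 MPa
τ_m = K_s·8F_mD/(πd³) = 1.0944 × 46.676 = 51.08 MPa
Soderberg: 1/n_f = τ_a/S_se + τ_m/S_sy = 30.849/396 + 51.08/548 = 0.07790 + 0.09321 = 0.17111
n_f = 1/0.17111 = 5.844

5.84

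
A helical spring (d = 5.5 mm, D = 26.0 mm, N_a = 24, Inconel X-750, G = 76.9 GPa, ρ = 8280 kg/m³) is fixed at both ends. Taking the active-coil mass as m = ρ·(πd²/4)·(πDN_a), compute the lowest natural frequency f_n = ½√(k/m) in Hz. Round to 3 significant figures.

k = Gd⁴/(8D³N_a) = (76.9×10³)(5.5⁴)/(8·26.0³·24) = 20.852 N/mm = 20852 N/m
Wire length L = πDN_a = π·26.0·24 = 1960.4 mm
m = ρ·(πd²/4)·L = 8280 × 23.758×10⁻⁶ m² × 1.9604 m = 0.38564 kg
f_n = ½√(k/m) = 0.5·√(20852/0.38564) = 0.5·√(54072) = 116.27 Hz

116 Hz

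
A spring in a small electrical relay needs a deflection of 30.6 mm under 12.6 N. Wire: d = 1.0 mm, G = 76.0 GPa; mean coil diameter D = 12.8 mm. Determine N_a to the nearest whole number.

11

Required rate k = F/δ = 12.6/30.6 = 0.41176 N/mm
N_a = Gd⁴/(8D³k) = (76.0×10³ × 1.0⁴)/(8 × 12.8³ × 0.41176)
    = 76000 / 6908.27 = 11 → 11 coils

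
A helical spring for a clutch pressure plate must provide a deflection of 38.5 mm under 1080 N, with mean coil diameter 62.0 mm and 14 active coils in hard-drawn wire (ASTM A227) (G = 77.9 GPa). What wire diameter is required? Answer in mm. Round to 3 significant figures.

9.90 mm

Required rate k = F/δ = 1080/38.5 = 28.052 N/mm
d = (8D³N_a·k / G)^(1/4) = (8·62.0³·14·28.052 / (77.9×10³))^0.25
  = (9612.1)^0.25 = 9.9016 mm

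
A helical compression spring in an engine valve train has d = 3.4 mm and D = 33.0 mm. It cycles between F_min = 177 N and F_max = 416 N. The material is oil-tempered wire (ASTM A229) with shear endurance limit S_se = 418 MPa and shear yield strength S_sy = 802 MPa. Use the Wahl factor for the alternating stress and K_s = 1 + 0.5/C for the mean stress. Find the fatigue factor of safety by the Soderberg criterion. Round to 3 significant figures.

0.652

C = D/d = 33.0/3.4 = 9.7059; K_W = (4C−1)/(4C−4)+0.615/C = 1.1495; K_s = 1+0.5/C = 1.0515
F_a = (F_max−F_min)/2 = 119.5 N; F_m = (F_max+F_min)/2 = 296.5 N
τ_a = K_W·8F_aD/(πd³) = 1.1495 × 255.5 = 293.7 MPa
τ_m = K_s·8F_mD/(πd³) = 1.0515 × 633.93 = 666.59 MPa
Soderberg: 1/n_f = τ_a/S_se + τ_m/S_sy = 293.7/418 + 666.59/802 = 0.70262 + 0.83116 = 1.5338
n_f = 1/1.5338 = 0.652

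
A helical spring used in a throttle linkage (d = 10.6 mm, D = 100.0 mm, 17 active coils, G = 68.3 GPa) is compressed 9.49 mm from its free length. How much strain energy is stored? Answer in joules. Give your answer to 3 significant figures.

0.286 J

k = Gd⁴/(8D³N_a) = (68.3×10³)(10.6⁴)/(8·100.0³·17) = 6.3402 N/mm
U = ½kδ² = 0.5 × 6.3402 × 9.49² = 285.5 N·mm = 0.2855 J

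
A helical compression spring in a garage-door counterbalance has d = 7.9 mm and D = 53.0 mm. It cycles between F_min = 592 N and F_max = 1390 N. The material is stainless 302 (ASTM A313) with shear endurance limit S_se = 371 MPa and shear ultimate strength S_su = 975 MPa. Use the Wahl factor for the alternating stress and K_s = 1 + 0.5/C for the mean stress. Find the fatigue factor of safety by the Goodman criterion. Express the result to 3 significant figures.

1.52

C = D/d = 53.0/7.9 = 6.7089; K_W = (4C−1)/(4C−4)+0.615/C = 1.2230; K_s = 1+0.5/C = 1.0745
F_a = (F_max−F_min)/2 = 399 N; F_m = (F_max+F_min)/2 = 991 N
τ_a = K_W·8F_aD/(πd³) = 1.2230 × 109.22 = 133.58 MPa
τ_m = K_s·8F_mD/(πd³) = 1.0745 × 271.27 = 291.49 MPa
Goodman: 1/n_f = τ_a/S_se + τ_m/S_su = 133.58/371 + 291.49/975 = 0.36006 + 0.29897 = 0.65903
n_f = 1/0.65903 = 1.517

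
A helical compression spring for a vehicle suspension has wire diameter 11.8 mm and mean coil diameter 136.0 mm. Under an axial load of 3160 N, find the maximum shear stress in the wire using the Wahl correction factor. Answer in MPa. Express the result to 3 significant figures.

749 MPa

Spring index C = D/d = 136.0/11.8 = 11.5254
K_W = (4C−1)/(4C−4) + 0.615/C = 45.102/42.102 + 0.0534 = 1.1246
τ₀ = 8FD/(πd³) = 8·3160·136.0/(π·11.8³) = 3.43808e+06/5161.7 = 666.07 MPa
τ_max = K·τ₀ = 1.1246 × 666.07 = 749.07 MPa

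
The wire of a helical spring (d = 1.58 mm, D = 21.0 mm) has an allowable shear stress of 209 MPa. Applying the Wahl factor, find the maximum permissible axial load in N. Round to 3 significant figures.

13.9 N

C = D/d = 21.0/1.58 = 13.2911
K_W = (4C−1)/(4C−4) + 0.615/C = 52.165/49.165 + 0.0463 = 1.1073
τ_max = K·8FD/(πd³) → F_max = τ_allow·πd³/(8DK)
F_max = 209·π·1.58³/(8·21.0·1.1073) = 2589.8/186.02 = 13.922 N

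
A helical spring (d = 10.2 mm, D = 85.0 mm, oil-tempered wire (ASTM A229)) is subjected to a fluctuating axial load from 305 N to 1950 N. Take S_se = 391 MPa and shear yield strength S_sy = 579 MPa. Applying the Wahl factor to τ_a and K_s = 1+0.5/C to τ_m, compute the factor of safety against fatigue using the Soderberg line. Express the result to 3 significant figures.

1.08

C = D/d = 85.0/10.2 = 8.3333; K_W = (4C−1)/(4C−4)+0.615/C = 1.1761; K_s = 1+0.5/C = 1.0600
F_a = (F_max−F_min)/2 = 822.5 N; F_m = (F_max+F_min)/2 = 1127.5 N
τ_a = K_W·8F_aD/(πd³) = 1.1761 × 167.76 = 197.3 MPa
τ_m = K_s·8F_mD/(πd³) = 1.0600 × 229.97 = 243.77 MPa
Soderberg: 1/n_f = τ_a/S_se + τ_m/S_sy = 197.3/391 + 243.77/579 = 0.50461 + 0.42102 = 0.92563
n_f = 1/0.92563 = 1.08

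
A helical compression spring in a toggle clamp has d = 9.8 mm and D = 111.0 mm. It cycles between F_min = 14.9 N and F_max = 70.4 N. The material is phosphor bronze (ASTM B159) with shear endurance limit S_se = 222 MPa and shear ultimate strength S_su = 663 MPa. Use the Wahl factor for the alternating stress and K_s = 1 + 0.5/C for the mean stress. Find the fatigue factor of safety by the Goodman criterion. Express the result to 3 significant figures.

16.0

C = D/d = 111.0/9.8 = 11.3265; K_W = (4C−1)/(4C−4)+0.615/C = 1.1269; K_s = 1+0.5/C = 1.0441
F_a = (F_max−F_min)/2 = 27.75 N; F_m = (F_max+F_min)/2 = 42.65 N
τ_a = K_W·8F_aD/(πd³) = 1.1269 × 8.3339 = 9.3917 MPa
τ_m = K_s·8F_mD/(πd³) = 1.0441 × 12.809 = 13.374 MPa
Goodman: 1/n_f = τ_a/S_se + τ_m/S_su = 9.3917/222 + 13.374/663 = 0.04230 + 0.02017 = 0.062477
n_f = 1/0.062477 = 16.01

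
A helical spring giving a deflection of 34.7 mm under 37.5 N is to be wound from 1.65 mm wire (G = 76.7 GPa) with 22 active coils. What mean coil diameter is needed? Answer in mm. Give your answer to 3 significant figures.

14.4 mm

Required rate k = F/δ = 37.5/34.7 = 1.0807 N/mm
D = (Gd⁴/(8N_a·k))^(1/3) = (76.7×10³·1.65⁴/(8·22·1.0807))^(1/3)
  = (2988.94)^(1/3) = 14.4047 mm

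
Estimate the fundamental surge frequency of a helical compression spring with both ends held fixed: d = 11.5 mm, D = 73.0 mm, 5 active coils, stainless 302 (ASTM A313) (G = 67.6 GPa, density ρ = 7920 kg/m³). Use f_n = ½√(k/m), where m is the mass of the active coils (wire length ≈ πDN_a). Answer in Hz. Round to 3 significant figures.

k = Gd⁴/(8D³N_a) = (67.6×10³)(11.5⁴)/(8·73.0³·5) = 75.982 N/mm = 75982 N/m
Wire length L = πDN_a = π·73.0·5 = 1146.7 mm
m = ρ·(πd²/4)·L = 7920 × 103.87×10⁻⁶ m² × 1.1467 m = 0.94331 kg
f_n = ½√(k/m) = 0.5·√(75982/0.94331) = 0.5·√(80548) = 141.91 Hz

142 Hz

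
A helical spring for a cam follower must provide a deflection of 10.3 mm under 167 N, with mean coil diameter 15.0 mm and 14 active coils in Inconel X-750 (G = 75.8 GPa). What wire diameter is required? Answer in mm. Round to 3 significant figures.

Required rate k = F/δ = 167/10.3 = 16.214 N/mm
d = (8D³N_a·k / G)^(1/4) = (8·15.0³·14·16.214 / (75.8×10³))^0.25
  = (80.854)^0.25 = 2.9986 mm

3.00 mm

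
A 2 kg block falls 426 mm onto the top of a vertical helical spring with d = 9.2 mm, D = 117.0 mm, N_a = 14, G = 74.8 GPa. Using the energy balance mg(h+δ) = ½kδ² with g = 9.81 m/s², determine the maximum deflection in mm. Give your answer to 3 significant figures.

k = Gd⁴/(8D³N_a) = (74.8×10³)(9.2⁴)/(8·117.0³·14) = 2.9873 N/mm
W = mg = 2 × 9.81 = 19.62 N
½kδ² − Wδ − Wh = 0 → δ = (W + √(W² + 2kWh))/k
δ = (19.62 + √(384.94 + 49936.2))/2.9873 = (19.62 + 224.32)/2.9873 = 81.661 mm

81.7 mm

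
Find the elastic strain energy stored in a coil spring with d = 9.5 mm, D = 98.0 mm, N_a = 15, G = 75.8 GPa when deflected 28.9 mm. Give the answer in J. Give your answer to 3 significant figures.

k = Gd⁴/(8D³N_a) = (75.8×10³)(9.5⁴)/(8·98.0³·15) = 5.4664 N/mm
U = ½kδ² = 0.5 × 5.4664 × 28.9² = 2282.8 N·mm = 2.2828 J

2.28 J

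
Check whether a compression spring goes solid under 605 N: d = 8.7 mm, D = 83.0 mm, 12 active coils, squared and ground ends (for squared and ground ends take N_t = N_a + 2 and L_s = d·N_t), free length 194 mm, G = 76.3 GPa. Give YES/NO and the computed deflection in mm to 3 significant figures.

k = Gd⁴/(8D³N_a) = (76.3×10³)(8.7⁴)/(8·83.0³·12) = 7.9634 N/mm
N_t = 14; L_s = 8.7·14 = 121.8 mm; δ_solid = L₀ − L_s = 194 − 121.8 = 72.2 mm
δ = F/k = 605/7.9634 = 75.973 mm
δ ≥ δ_solid → spring goes solid

YES, δ = 76.0 mm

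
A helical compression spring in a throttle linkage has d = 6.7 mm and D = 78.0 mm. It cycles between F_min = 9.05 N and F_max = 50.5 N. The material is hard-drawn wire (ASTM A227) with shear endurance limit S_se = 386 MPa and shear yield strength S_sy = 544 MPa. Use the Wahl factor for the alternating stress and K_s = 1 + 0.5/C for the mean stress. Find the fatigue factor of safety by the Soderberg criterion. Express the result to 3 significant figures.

C = D/d = 78.0/6.7 = 11.6418; K_W = (4C−1)/(4C−4)+0.615/C = 1.1233; K_s = 1+0.5/C = 1.0429
F_a = (F_max−F_min)/2 = 20.725 N; F_m = (F_max+F_min)/2 = 29.775 N
τ_a = K_W·8F_aD/(πd³) = 1.1233 × 13.687 = 15.375 MPa
τ_m = K_s·8F_mD/(πd³) = 1.0429 × 19.664 = 20.508 MPa
Soderberg: 1/n_f = τ_a/S_se + τ_m/S_sy = 15.375/386 + 20.508/544 = 0.03983 + 0.03770 = 0.077529
n_f = 1/0.077529 = 12.9

12.9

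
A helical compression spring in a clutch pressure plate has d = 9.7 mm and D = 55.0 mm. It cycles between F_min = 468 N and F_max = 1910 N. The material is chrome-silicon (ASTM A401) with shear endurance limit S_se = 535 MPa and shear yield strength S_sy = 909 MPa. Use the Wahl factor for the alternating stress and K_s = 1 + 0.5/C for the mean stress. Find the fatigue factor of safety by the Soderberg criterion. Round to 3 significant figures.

2.08

C = D/d = 55.0/9.7 = 5.6701; K_W = (4C−1)/(4C−4)+0.615/C = 1.2691; K_s = 1+0.5/C = 1.0882
F_a = (F_max−F_min)/2 = 721 N; F_m = (F_max+F_min)/2 = 1189 N
τ_a = K_W·8F_aD/(πd³) = 1.2691 × 110.64 = 140.41 MPa
τ_m = K_s·8F_mD/(πd³) = 1.0882 × 182.46 = 198.55 MPa
Soderberg: 1/n_f = τ_a/S_se + τ_m/S_sy = 140.41/535 + 198.55/909 = 0.26245 + 0.21843 = 0.48088
n_f = 1/0.48088 = 2.08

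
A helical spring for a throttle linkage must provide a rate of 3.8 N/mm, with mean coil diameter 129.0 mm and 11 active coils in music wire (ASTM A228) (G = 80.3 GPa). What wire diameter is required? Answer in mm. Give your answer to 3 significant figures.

9.72 mm

d = (8D³N_a·k / G)^(1/4) = (8·129.0³·11·3.8 / (80.3×10³))^0.25
  = (8939.6)^0.25 = 9.7237 mm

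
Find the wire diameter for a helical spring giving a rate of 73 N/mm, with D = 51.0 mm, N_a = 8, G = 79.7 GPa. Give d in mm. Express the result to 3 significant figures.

9.39 mm

d = (8D³N_a·k / G)^(1/4) = (8·51.0³·8·73 / (79.7×10³))^0.25
  = (7776)^0.25 = 9.3905 mm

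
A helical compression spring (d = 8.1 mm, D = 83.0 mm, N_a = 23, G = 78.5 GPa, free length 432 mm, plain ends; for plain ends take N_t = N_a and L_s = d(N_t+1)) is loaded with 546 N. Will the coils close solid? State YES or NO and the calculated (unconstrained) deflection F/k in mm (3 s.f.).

NO, δ = 170 mm

k = Gd⁴/(8D³N_a) = (78.5×10³)(8.1⁴)/(8·83.0³·23) = 3.2119 N/mm
N_t = 23; L_s = 8.1·24 = 194.4 mm; δ_solid = L₀ − L_s = 432 − 194.4 = 237.6 mm
δ = F/k = 546/3.2119 = 169.99 mm
δ < δ_solid → spring does not go solid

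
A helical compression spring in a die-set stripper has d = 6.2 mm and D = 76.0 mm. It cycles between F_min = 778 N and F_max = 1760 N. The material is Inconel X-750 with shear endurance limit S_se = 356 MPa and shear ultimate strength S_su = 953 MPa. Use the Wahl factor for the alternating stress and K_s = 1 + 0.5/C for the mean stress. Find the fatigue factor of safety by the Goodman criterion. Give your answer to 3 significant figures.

0.421

C = D/d = 76.0/6.2 = 12.2581; K_W = (4C−1)/(4C−4)+0.615/C = 1.1168; K_s = 1+0.5/C = 1.0408
F_a = (F_max−F_min)/2 = 491 N; F_m = (F_max+F_min)/2 = 1269 N
τ_a = K_W·8F_aD/(πd³) = 1.1168 × 398.71 = 445.28 MPa
τ_m = K_s·8F_mD/(πd³) = 1.0408 × 1030.5 = 1072.5 MPa
Goodman: 1/n_f = τ_a/S_se + τ_m/S_su = 445.28/356 + 1072.5/953 = 1.25078 + 1.12541 = 2.3762
n_f = 1/2.3762 = 0.4208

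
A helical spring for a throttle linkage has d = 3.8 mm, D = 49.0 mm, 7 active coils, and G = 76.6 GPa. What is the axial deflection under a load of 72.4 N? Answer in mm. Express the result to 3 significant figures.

29.9 mm

k = Gd⁴/(8D³N_a) = (76.6×10³)(3.8⁴)/(8·49.0³·7) = 2.4243 N/mm
δ = F/k = 72.4 / 2.4243 = 29.864 mm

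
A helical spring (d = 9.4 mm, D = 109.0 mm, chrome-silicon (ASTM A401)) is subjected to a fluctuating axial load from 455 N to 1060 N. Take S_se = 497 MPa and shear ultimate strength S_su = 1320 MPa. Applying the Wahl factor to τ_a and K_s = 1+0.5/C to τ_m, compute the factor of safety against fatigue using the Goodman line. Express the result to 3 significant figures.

2.33

C = D/d = 109.0/9.4 = 11.5957; K_W = (4C−1)/(4C−4)+0.615/C = 1.1238; K_s = 1+0.5/C = 1.0431
F_a = (F_max−F_min)/2 = 302.5 N; F_m = (F_max+F_min)/2 = 757.5 N
τ_a = K_W·8F_aD/(πd³) = 1.1238 × 101.09 = 113.61 MPa
τ_m = K_s·8F_mD/(πd³) = 1.0431 × 253.14 = 264.06 MPa
Goodman: 1/n_f = τ_a/S_se + τ_m/S_su = 113.61/497 + 264.06/1320 = 0.22859 + 0.20004 = 0.42863
n_f = 1/0.42863 = 2.333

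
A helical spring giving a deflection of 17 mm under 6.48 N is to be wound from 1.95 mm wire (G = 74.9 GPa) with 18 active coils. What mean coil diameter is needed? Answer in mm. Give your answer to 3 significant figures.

Required rate k = F/δ = 6.48/17 = 0.38118 N/mm
D = (Gd⁴/(8N_a·k))^(1/3) = (74.9×10³·1.95⁴/(8·18·0.38118))^(1/3)
  = (19730.2)^(1/3) = 27.0216 mm

27.0 mm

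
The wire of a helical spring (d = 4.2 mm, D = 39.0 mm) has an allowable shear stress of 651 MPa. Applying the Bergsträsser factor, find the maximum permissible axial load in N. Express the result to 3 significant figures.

424 N

C = D/d = 39.0/4.2 = 9.2857
K_B = (4C+2)/(4C−3) = 39.143/34.143 = 1.1464
τ_max = K·8FD/(πd³) → F_max = τ_allow·πd³/(8DK)
F_max = 651·π·4.2³/(8·39.0·1.1464) = 1.5152e+05/357.69 = 423.62 N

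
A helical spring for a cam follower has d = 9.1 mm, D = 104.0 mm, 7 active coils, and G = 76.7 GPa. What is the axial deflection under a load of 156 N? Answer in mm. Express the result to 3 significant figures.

18.7 mm

k = Gd⁴/(8D³N_a) = (76.7×10³)(9.1⁴)/(8·104.0³·7) = 8.3497 N/mm
δ = F/k = 156 / 8.3497 = 18.683 mm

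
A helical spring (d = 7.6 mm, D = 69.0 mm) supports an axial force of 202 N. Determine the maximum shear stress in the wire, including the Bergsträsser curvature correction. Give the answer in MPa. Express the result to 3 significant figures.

93.0 MPa

Spring index C = D/d = 69.0/7.6 = 9.0789
K_B = (4C+2)/(4C−3) = 38.316/33.316 = 1.1501
τ₀ = 8FD/(πd³) = 8·202·69.0/(π·7.6³) = 111504/1379.1 = 80.854 MPa
τ_max = K·τ₀ = 1.1501 × 80.854 = 92.988 MPa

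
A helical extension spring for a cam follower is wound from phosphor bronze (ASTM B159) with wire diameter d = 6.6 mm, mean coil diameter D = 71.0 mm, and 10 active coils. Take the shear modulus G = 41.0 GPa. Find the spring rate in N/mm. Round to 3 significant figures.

k = Gd⁴/(8D³N_a) = (41.0×10³ × 6.6⁴) / (8 × 71.0³ × 10)
  = 7.77964e+07 / 2.86329e+07 = 2.717 N/mm

2.72 N/mm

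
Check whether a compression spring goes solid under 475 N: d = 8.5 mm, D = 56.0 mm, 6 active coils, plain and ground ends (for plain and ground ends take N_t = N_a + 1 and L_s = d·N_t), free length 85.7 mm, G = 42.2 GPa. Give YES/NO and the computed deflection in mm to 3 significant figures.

NO, δ = 18.2 mm

k = Gd⁴/(8D³N_a) = (42.2×10³)(8.5⁴)/(8·56.0³·6) = 26.133 N/mm
N_t = 7; L_s = 8.5·7 = 59.5 mm; δ_solid = L₀ − L_s = 85.7 − 59.5 = 26.2 mm
δ = F/k = 475/26.133 = 18.177 mm
δ < δ_solid → spring does not go solid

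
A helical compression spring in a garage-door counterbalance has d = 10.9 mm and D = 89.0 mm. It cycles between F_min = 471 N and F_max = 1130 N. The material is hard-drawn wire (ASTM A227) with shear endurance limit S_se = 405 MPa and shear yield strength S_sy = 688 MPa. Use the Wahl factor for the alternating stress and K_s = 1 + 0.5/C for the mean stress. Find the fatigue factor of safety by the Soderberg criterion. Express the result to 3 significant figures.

C = D/d = 89.0/10.9 = 8.1651; K_W = (4C−1)/(4C−4)+0.615/C = 1.1800; K_s = 1+0.5/C = 1.0612
F_a = (F_max−F_min)/2 = 329.5 N; F_m = (F_max+F_min)/2 = 800.5 N
τ_a = K_W·8F_aD/(πd³) = 1.1800 × 57.664 = 68.043 MPa
τ_m = K_s·8F_mD/(πd³) = 1.0612 × 140.09 = 148.67 MPa
Soderberg: 1/n_f = τ_a/S_se + τ_m/S_sy = 68.043/405 + 148.67/688 = 0.16801 + 0.21609 = 0.3841
n_f = 1/0.3841 = 2.603

2.60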